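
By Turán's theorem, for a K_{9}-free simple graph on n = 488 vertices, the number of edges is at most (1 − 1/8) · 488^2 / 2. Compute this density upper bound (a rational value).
Turán density bound = (7/8) · 488^2/2 = 104188

Turán's theorem: ex(n, K_{r+1}) is achieved by the complete r-partite Turán graph T(n, r) with parts as balanced as possible, and is at most (1 − 1/r) · n^2/2. For r = 8, n = 488: the density bound is (7/8) · 238144/2 = 104188. Since 8 ∣ 488, the Turán graph T(488, 8) has parts of equal size 61, and its edge count e(T(488, 8)) = 104188 attains the density bound exactly.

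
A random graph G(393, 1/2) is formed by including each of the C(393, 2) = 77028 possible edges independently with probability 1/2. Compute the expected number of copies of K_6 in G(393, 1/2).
E[# K_6] = C(393, 6) · (1/2)^C(6, 2) = 4924575638164 / 2^15 = 1231143909541/8192 ≈ 150286121.770142

For each 6-subset S of vertices (there are C(393, 6) = 4924575638164 such S), let X_S = 1 if S induces a K_6 (all C(6, 2) = 15 edges present). Then P(X_S = 1) = (1/2)^15 = 1/32768. By linearity of expectation, E[# K_6] = C(393, 6) · (1/2)^15 = 4924575638164 / 32768 = 1231143909541/8192 ≈ 150286121.770142.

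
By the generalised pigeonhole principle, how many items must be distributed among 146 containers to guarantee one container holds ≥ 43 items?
n = (43 − 1)·146 + 1 = 6133

By the generalised pigeonhole principle, to guarantee some box contains ≥ r objects we need more than (r − 1) · k objects total. Threshold: n = (r − 1) · k + 1. With r = 43 and k = 146: n = 42 · 146 + 1 = 6132 + 1 = 6133. For n = 6132 = 42 · 146, we can put exactly 42 objects in every box, avoiding 43 in any single one — so 6133 is tight.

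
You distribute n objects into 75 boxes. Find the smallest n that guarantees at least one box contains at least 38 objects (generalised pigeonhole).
n = (38 − 1)·75 + 1 = 2776

By the generalised pigeonhole principle, to guarantee some box contains ≥ r objects we need more than (r − 1) · k objects total. Threshold: n = (r − 1) · k + 1. With r = 38 and k = 75: n = 37 · 75 + 1 = 2775 + 1 = 2776. For n = 2775 = 37 · 75, we can put exactly 37 objects in every box, avoiding 38 in any single one — so 2776 is tight.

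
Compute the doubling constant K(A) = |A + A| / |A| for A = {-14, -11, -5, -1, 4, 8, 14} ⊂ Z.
K = |A + A| / |A| = 24/7

Enumerate A + A = {a + b : a, b ∈ A}. With |A| = 7, there are |A|^2 = 49 ordered sum pairs; collecting distinct values, A + A = {-28, -25, -22, -19, -16, -15, -12, -10, -7, -6, -3, -2, -1, 0, 3, 7, 8, 9, 12, 13, 16, 18, 22, 28}, so |A + A| = 24. Thus K = 24/7. For comparison, the minimum possible |A + A| over all 7-element sets is 2·7 − 1 = 13 (so min K = 13/7), attained only by arithmetic progressions.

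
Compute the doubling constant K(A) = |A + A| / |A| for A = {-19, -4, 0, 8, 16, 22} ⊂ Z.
K = |A + A| / |A| = 20/6 = 10/3

Enumerate A + A = {a + b : a, b ∈ A}. With |A| = 6, there are |A|^2 = 36 ordered sum pairs; collecting distinct values, A + A = {-38, -23, -19, -11, -8, -4, -3, 0, 3, 4, 8, 12, 16, 18, 22, 24, 30, 32, 38, 44}, so |A + A| = 20. Thus K = 20/6 = 10/3. For comparison, the minimum possible |A + A| over all 6-element sets is 2·6 − 1 = 11 (so min K = 11/6), attained only by arithmetic progressions.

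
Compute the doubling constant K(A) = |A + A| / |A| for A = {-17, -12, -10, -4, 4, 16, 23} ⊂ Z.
K = |A + A| / |A| = 26/7

Enumerate A + A = {a + b : a, b ∈ A}. With |A| = 7, there are |A|^2 = 49 ordered sum pairs; collecting distinct values, A + A = {-34, -29, -27, -24, -22, -21, -20, -16, -14, -13, -8, -6, -1, 0, 4, 6, 8, 11, 12, 13, 19, 20, 27, 32, 39, 46}, so |A + A| = 26. Thus K = 26/7. For comparison, the minimum possible |A + A| over all 7-element sets is 2·7 − 1 = 13 (so min K = 13/7), attained only by arithmetic progressions.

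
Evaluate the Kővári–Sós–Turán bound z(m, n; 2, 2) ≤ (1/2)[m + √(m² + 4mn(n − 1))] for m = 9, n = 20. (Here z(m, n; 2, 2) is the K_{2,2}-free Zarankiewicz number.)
z(9, 20; 2, 2) ≤ (1/2)[9 + √(9² + 4·9·20·19)] = (1/2)[9 + √13761] = 63.1536

Kővári–Sós–Turán: let r_1, ..., r_9 be the row sums and z = Σ r_i the total number of 1s. Each pair of columns can share at most one row with both entries 1 (else a 2×2 all-ones block appears), so Σ_i C(r_i, 2) ≤ C(20, 2) = 190. By convexity Σ_i C(r_i, 2) ≥ 9·C(z/9, 2) = z(z − 9)/(2·9), giving z² − 9z − 9·20·19 ≤ 0 and hence z ≤ (1/2)[9 + √(81 + 4·3420)] = (1/2)[9 + √13761] ≈ (1/2)(9 + 117.3073) = 63.1536.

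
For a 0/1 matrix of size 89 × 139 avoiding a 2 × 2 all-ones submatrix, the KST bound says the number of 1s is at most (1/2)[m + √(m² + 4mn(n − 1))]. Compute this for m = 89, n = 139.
z(89, 139; 2, 2) ≤ (1/2)[89 + √(89² + 4·89·139·138)] = (1/2)[89 + √6836713] = 1351.8554

Kővári–Sós–Turán: let r_1, ..., r_89 be the row sums and z = Σ r_i the total number of 1s. Each pair of columns can share at most one row with both entries 1 (else a 2×2 all-ones block appears), so Σ_i C(r_i, 2) ≤ C(139, 2) = 9591. By convexity Σ_i C(r_i, 2) ≥ 89·C(z/89, 2) = z(z − 89)/(2·89), giving z² − 89z − 89·139·138 ≤ 0 and hence z ≤ (1/2)[89 + √(7921 + 4·1707198)] = (1/2)[89 + √6836713] ≈ (1/2)(89 + 2614.7109) = 1351.8554.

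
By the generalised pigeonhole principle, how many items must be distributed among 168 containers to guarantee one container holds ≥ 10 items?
n = (10 − 1)·168 + 1 = 1513

By the generalised pigeonhole principle, to guarantee some box contains ≥ r objects we need more than (r − 1) · k objects total. Threshold: n = (r − 1) · k + 1. With r = 10 and k = 168: n = 9 · 168 + 1 = 1512 + 1 = 1513. For n = 1512 = 9 · 168, we can put exactly 9 objects in every box, avoiding 10 in any single one — so 1513 is tight.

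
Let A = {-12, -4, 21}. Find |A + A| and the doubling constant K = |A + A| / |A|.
K = |A + A| / |A| = 6/3 = 2

Enumerate A + A = {a + b : a, b ∈ A}. With |A| = 3, there are |A|^2 = 9 ordered sum pairs; collecting distinct values, A + A = {-24, -16, -8, 9, 17, 42}, so |A + A| = 6. Thus K = 6/3 = 2. For comparison, the minimum possible |A + A| over all 3-element sets is 2·3 − 1 = 5 (so min K = 5/3), attained only by arithmetic progressions.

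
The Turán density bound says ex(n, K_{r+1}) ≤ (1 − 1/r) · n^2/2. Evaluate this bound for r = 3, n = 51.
Turán density bound = (2/3) · 51^2/2 = 867

Turán's theorem: ex(n, K_{r+1}) is achieved by the complete r-partite Turán graph T(n, r) with parts as balanced as possible, and is at most (1 − 1/r) · n^2/2. For r = 3, n = 51: the density bound is (2/3) · 2601/2 = 867. Since 3 ∣ 51, the Turán graph T(51, 3) has parts of equal size 17, and its edge count e(T(51, 3)) = 867 attains the density bound exactly.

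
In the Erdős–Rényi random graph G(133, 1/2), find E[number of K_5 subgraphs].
E[# K_5] = C(133, 5) · (1/2)^C(5, 2) = 321402081 / 2^10 ≈ 313869.219727

For each 5-subset S of vertices (there are C(133, 5) = 321402081 such S), let X_S = 1 if S induces a K_5 (all C(5, 2) = 10 edges present). Then P(X_S = 1) = (1/2)^10 = 1/1024. By linearity of expectation, E[# K_5] = C(133, 5) · (1/2)^10 = 321402081 / 1024 ≈ 313869.219727.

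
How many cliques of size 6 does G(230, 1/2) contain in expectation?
E[# K_6] = C(230, 6) · (1/2)^C(6, 2) = 192522939225 / 2^15 ≈ 5875333.838654

For each 6-subset S of vertices (there are C(230, 6) = 192522939225 such S), let X_S = 1 if S induces a K_6 (all C(6, 2) = 15 edges present). Then P(X_S = 1) = (1/2)^15 = 1/32768. By linearity of expectation, E[# K_6] = C(230, 6) · (1/2)^15 = 192522939225 / 32768 ≈ 5875333.838654.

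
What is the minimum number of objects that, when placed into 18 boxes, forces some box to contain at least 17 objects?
n = (17 − 1)·18 + 1 = 289

By the generalised pigeonhole principle, to guarantee some box contains ≥ r objects we need more than (r − 1) · k objects total. Threshold: n = (r − 1) · k + 1. With r = 17 and k = 18: n = 16 · 18 + 1 = 288 + 1 = 289. For n = 288 = 16 · 18, we can put exactly 16 objects in every box, avoiding 17 in any single one — so 289 is tight.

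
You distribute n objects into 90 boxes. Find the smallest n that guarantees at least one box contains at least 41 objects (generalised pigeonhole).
n = (41 − 1)·90 + 1 = 3601

By the generalised pigeonhole principle, to guarantee some box contains ≥ r objects we need more than (r − 1) · k objects total. Threshold: n = (r − 1) · k + 1. With r = 41 and k = 90: n = 40 · 90 + 1 = 3600 + 1 = 3601. For n = 3600 = 40 · 90, we can put exactly 40 objects in every box, avoiding 41 in any single one — so 3601 is tight.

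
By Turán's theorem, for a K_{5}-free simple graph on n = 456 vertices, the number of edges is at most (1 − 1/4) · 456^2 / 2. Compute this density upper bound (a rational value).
Turán density bound = (3/4) · 456^2/2 = 77976

Turán's theorem: ex(n, K_{r+1}) is achieved by the complete r-partite Turán graph T(n, r) with parts as balanced as possible, and is at most (1 − 1/r) · n^2/2. For r = 4, n = 456: the density bound is (3/4) · 207936/2 = 77976. Since 4 ∣ 456, the Turán graph T(456, 4) has parts of equal size 114, and its edge count e(T(456, 4)) = 77976 attains the density bound exactly.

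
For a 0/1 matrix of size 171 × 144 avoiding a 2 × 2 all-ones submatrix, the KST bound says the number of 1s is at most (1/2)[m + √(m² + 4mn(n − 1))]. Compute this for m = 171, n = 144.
z(171, 144; 2, 2) ≤ (1/2)[171 + √(171² + 4·171·144·143)] = (1/2)[171 + √14114169] = 1963.9414

Kővári–Sós–Turán: let r_1, ..., r_171 be the row sums and z = Σ r_i the total number of 1s. Each pair of columns can share at most one row with both entries 1 (else a 2×2 all-ones block appears), so Σ_i C(r_i, 2) ≤ C(144, 2) = 10296. By convexity Σ_i C(r_i, 2) ≥ 171·C(z/171, 2) = z(z − 171)/(2·171), giving z² − 171z − 171·144·143 ≤ 0 and hence z ≤ (1/2)[171 + √(29241 + 4·3521232)] = (1/2)[171 + √14114169] ≈ (1/2)(171 + 3756.8829) = 1963.9414.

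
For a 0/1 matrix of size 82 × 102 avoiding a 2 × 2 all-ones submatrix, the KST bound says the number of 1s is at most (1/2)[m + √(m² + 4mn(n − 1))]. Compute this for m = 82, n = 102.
z(82, 102; 2, 2) ≤ (1/2)[82 + √(82² + 4·82·102·101)] = (1/2)[82 + √3385780] = 961.0245

Kővári–Sós–Turán: let r_1, ..., r_82 be the row sums and z = Σ r_i the total number of 1s. Each pair of columns can share at most one row with both entries 1 (else a 2×2 all-ones block appears), so Σ_i C(r_i, 2) ≤ C(102, 2) = 5151. By convexity Σ_i C(r_i, 2) ≥ 82·C(z/82, 2) = z(z − 82)/(2·82), giving z² − 82z − 82·102·101 ≤ 0 and hence z ≤ (1/2)[82 + √(6724 + 4·844764)] = (1/2)[82 + √3385780] ≈ (1/2)(82 + 1840.0489) = 961.0245.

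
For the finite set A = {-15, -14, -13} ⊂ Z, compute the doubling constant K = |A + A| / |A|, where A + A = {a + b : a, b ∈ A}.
K = |A + A| / |A| = 5/3

Enumerate A + A = {a + b : a, b ∈ A}. With |A| = 3, there are |A|^2 = 9 ordered sum pairs; collecting distinct values, A + A = {-30, -29, -28, -27, -26}, so |A + A| = 5. Thus K = 5/3. Here |A + A| = 2|A| − 1 = 5, the minimum possible — so K = 5/3 is minimal, which holds iff A is an arithmetic progression.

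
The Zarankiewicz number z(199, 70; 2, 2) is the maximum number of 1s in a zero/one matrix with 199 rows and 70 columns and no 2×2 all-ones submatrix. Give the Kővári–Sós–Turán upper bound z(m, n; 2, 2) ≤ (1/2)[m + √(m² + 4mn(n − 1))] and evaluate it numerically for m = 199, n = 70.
z(199, 70; 2, 2) ≤ (1/2)[199 + √(199² + 4·199·70·69)] = (1/2)[199 + √3884281] = 1084.929

Kővári–Sós–Turán: let r_1, ..., r_199 be the row sums and z = Σ r_i the total number of 1s. Each pair of columns can share at most one row with both entries 1 (else a 2×2 all-ones block appears), so Σ_i C(r_i, 2) ≤ C(70, 2) = 2415. By convexity Σ_i C(r_i, 2) ≥ 199·C(z/199, 2) = z(z − 199)/(2·199), giving z² − 199z − 199·70·69 ≤ 0 and hence z ≤ (1/2)[199 + √(39601 + 4·961170)] = (1/2)[199 + √3884281] ≈ (1/2)(199 + 1970.8579) = 1084.929.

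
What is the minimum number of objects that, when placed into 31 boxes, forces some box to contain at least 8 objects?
n = (8 − 1)·31 + 1 = 218

By the generalised pigeonhole principle, to guarantee some box contains ≥ r objects we need more than (r − 1) · k objects total. Threshold: n = (r − 1) · k + 1. With r = 8 and k = 31: n = 7 · 31 + 1 = 217 + 1 = 218. For n = 217 = 7 · 31, we can put exactly 7 objects in every box, avoiding 8 in any single one — so 218 is tight.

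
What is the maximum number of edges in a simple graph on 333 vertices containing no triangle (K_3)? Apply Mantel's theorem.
ex(333, K_3) = ⌊333^2/4⌋ = 27722

Mantel (1907): a triangle-free graph on n vertices has at most ⌊n^2/4⌋ edges, with equality for the complete bipartite graph K_{⌊n/2⌋, ⌈n/2⌉}. For n = 333: ⌊333^2/4⌋ = ⌊110889/4⌋ = 27722. The extremal graph is K_{166, 167}, which has 166·167 = 27722 edges.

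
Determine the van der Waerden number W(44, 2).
W(44, 2) = 44 + 1 = 45

A 2-term AP is any pair of integers, so a monochromatic 2-AP exists iff some colour is used at least twice. With 44 colours, the colouring i ↦ i on {1, ..., 44} uses each colour once, avoiding any monochromatic pair, so W(44, 2) > 44. For {1, ..., 45}, pigeonhole forces two integers of the same colour, which form a monochromatic 2-AP. Hence W(44, 2) = 45.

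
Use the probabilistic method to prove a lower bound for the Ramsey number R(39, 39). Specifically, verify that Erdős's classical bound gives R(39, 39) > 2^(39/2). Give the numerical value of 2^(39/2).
2^(39/2) = 741455.2002; so R(39, 39) > 741455.2002

Colour each edge of K_n uniformly at random with red/blue. The expected number of monochromatic K_39 is C(n, 39) · 2 · 2^(−C(39,2)). If C(n, 39) · 2^(1 − C(39,2)) < 1, then with positive probability no monochromatic K_39 exists, so R(39, 39) > n. The standard estimate C(n, 39) ≤ n^39/39! shows this inequality holds whenever n ≤ 2^(39/2) (since 39! · 2^(C(39,2) − 1) > 2^(39^2/2) ≥ n^39). Hence R(39, 39) > 2^(39/2) = 741455.2002.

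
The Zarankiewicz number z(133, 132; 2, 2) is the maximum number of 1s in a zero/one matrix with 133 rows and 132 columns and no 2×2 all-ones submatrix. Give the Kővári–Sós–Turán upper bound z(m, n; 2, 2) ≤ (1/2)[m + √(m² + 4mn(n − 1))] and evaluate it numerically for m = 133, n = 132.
z(133, 132; 2, 2) ≤ (1/2)[133 + √(133² + 4·133·132·131)] = (1/2)[133 + √9217033] = 1584.4783

Kővári–Sós–Turán: let r_1, ..., r_133 be the row sums and z = Σ r_i the total number of 1s. Each pair of columns can share at most one row with both entries 1 (else a 2×2 all-ones block appears), so Σ_i C(r_i, 2) ≤ C(132, 2) = 8646. By convexity Σ_i C(r_i, 2) ≥ 133·C(z/133, 2) = z(z − 133)/(2·133), giving z² − 133z − 133·132·131 ≤ 0 and hence z ≤ (1/2)[133 + √(17689 + 4·2299836)] = (1/2)[133 + √9217033] ≈ (1/2)(133 + 3035.9567) = 1584.4783.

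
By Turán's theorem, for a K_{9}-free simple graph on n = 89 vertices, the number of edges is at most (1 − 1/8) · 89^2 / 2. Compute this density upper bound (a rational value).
Turán density bound = (7/8) · 89^2/2 = 55447/16 ≈ 3465.4375

Turán's theorem: ex(n, K_{r+1}) is achieved by the complete r-partite Turán graph T(n, r) with parts as balanced as possible, and is at most (1 − 1/r) · n^2/2. For r = 8, n = 89: the density bound is (7/8) · 7921/2 = 55447/16 ≈ 3465.4375. The integer-valued extremum is e(T(89, 8)) = 3465, which is strictly less than the density bound 55447/16 since 8 ∤ 89 (the parts of T(89, 8) cannot all be equal).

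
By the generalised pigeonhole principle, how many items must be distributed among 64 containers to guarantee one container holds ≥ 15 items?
n = (15 − 1)·64 + 1 = 897

By the generalised pigeonhole principle, to guarantee some box contains ≥ r objects we need more than (r − 1) · k objects total. Threshold: n = (r − 1) · k + 1. With r = 15 and k = 64: n = 14 · 64 + 1 = 896 + 1 = 897. For n = 896 = 14 · 64, we can put exactly 14 objects in every box, avoiding 15 in any single one — so 897 is tight.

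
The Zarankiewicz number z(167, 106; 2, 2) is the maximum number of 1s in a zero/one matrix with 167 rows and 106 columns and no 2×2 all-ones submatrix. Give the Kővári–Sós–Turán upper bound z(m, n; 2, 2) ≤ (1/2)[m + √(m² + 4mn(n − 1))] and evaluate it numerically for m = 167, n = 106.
z(167, 106; 2, 2) ≤ (1/2)[167 + √(167² + 4·167·106·105)] = (1/2)[167 + √7462729] = 1449.3998

Kővári–Sós–Turán: let r_1, ..., r_167 be the row sums and z = Σ r_i the total number of 1s. Each pair of columns can share at most one row with both entries 1 (else a 2×2 all-ones block appears), so Σ_i C(r_i, 2) ≤ C(106, 2) = 5565. By convexity Σ_i C(r_i, 2) ≥ 167·C(z/167, 2) = z(z − 167)/(2·167), giving z² − 167z − 167·106·105 ≤ 0 and hence z ≤ (1/2)[167 + √(27889 + 4·1858710)] = (1/2)[167 + √7462729] ≈ (1/2)(167 + 2731.7996) = 1449.3998.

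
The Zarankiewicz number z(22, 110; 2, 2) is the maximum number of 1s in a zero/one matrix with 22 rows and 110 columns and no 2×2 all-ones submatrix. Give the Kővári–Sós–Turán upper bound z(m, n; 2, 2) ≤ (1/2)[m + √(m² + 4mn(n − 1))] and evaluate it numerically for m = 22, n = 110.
z(22, 110; 2, 2) ≤ (1/2)[22 + √(22² + 4·22·110·109)] = (1/2)[22 + √1055604] = 524.713

Kővári–Sós–Turán: let r_1, ..., r_22 be the row sums and z = Σ r_i the total number of 1s. Each pair of columns can share at most one row with both entries 1 (else a 2×2 all-ones block appears), so Σ_i C(r_i, 2) ≤ C(110, 2) = 5995. By convexity Σ_i C(r_i, 2) ≥ 22·C(z/22, 2) = z(z − 22)/(2·22), giving z² − 22z − 22·110·109 ≤ 0 and hence z ≤ (1/2)[22 + √(484 + 4·263780)] = (1/2)[22 + √1055604] ≈ (1/2)(22 + 1027.4259) = 524.713.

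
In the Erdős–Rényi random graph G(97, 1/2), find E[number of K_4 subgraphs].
E[# K_4] = C(97, 4) · (1/2)^C(4, 2) = 3464840 / 2^6 = 433105/8 = 54138.125

For each 4-subset S of vertices (there are C(97, 4) = 3464840 such S), let X_S = 1 if S induces a K_4 (all C(4, 2) = 6 edges present). Then P(X_S = 1) = (1/2)^6 = 1/64. By linearity of expectation, E[# K_4] = C(97, 4) · (1/2)^6 = 3464840 / 64 = 433105/8 = 54138.125.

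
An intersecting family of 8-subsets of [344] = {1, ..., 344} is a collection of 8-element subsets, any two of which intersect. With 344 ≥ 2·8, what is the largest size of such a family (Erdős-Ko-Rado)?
max |F| = C(343, 7) = 104200375748469

Erdős-Ko-Rado (1961): when n ≥ 2k, max |F| = C(n−1, k−1). The bound is attained by the star {A : i ∈ A} for any fixed i ∈ [n]. Here C(344−1, 8−1) = C(343, 7) = 104200375748469.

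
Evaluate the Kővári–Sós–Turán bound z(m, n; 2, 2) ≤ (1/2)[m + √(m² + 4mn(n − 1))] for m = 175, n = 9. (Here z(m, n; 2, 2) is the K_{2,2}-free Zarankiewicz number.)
z(175, 9; 2, 2) ≤ (1/2)[175 + √(175² + 4·175·9·8)] = (1/2)[175 + √81025] = 229.8245

Kővári–Sós–Turán: let r_1, ..., r_175 be the row sums and z = Σ r_i the total number of 1s. Each pair of columns can share at most one row with both entries 1 (else a 2×2 all-ones block appears), so Σ_i C(r_i, 2) ≤ C(9, 2) = 36. By convexity Σ_i C(r_i, 2) ≥ 175·C(z/175, 2) = z(z − 175)/(2·175), giving z² − 175z − 175·9·8 ≤ 0 and hence z ≤ (1/2)[175 + √(30625 + 4·12600)] = (1/2)[175 + √81025] ≈ (1/2)(175 + 284.6489) = 229.8245.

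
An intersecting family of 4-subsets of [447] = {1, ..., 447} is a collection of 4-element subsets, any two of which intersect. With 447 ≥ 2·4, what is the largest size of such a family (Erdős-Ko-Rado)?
max |F| = C(446, 3) = 14686780

Erdős-Ko-Rado (1961): when n ≥ 2k, max |F| = C(n−1, k−1). The bound is attained by the star {A : i ∈ A} for any fixed i ∈ [n]. Here C(447−1, 4−1) = C(446, 3) = 14686780.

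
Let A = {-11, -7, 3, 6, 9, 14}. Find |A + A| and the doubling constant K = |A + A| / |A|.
K = |A + A| / |A| = 20/6 = 10/3

Enumerate A + A = {a + b : a, b ∈ A}. With |A| = 6, there are |A|^2 = 36 ordered sum pairs; collecting distinct values, A + A = {-22, -18, -14, -8, -5, -4, -2, -1, 2, 3, 6, 7, 9, 12, 15, 17, 18, 20, 23, 28}, so |A + A| = 20. Thus K = 20/6 = 10/3. For comparison, the minimum possible |A + A| over all 6-element sets is 2·6 − 1 = 11 (so min K = 11/6), attained only by arithmetic progressions.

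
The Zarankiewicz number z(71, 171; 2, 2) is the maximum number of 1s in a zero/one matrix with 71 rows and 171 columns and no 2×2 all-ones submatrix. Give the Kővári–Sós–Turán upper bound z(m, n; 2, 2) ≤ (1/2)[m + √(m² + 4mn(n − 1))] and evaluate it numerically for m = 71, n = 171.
z(71, 171; 2, 2) ≤ (1/2)[71 + √(71² + 4·71·171·170)] = (1/2)[71 + √8260921] = 1472.5909

Kővári–Sós–Turán: let r_1, ..., r_71 be the row sums and z = Σ r_i the total number of 1s. Each pair of columns can share at most one row with both entries 1 (else a 2×2 all-ones block appears), so Σ_i C(r_i, 2) ≤ C(171, 2) = 14535. By convexity Σ_i C(r_i, 2) ≥ 71·C(z/71, 2) = z(z − 71)/(2·71), giving z² − 71z − 71·171·170 ≤ 0 and hence z ≤ (1/2)[71 + √(5041 + 4·2063970)] = (1/2)[71 + √8260921] ≈ (1/2)(71 + 2874.1818) = 1472.5909.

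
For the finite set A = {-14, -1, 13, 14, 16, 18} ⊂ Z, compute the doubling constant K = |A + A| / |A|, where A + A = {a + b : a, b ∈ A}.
K = |A + A| / |A| = 20/6 = 10/3

Enumerate A + A = {a + b : a, b ∈ A}. With |A| = 6, there are |A|^2 = 36 ordered sum pairs; collecting distinct values, A + A = {-28, -15, -2, -1, 0, 2, 4, 12, 13, 15, 17, 26, 27, 28, 29, 30, 31, 32, 34, 36}, so |A + A| = 20. Thus K = 20/6 = 10/3. For comparison, the minimum possible |A + A| over all 6-element sets is 2·6 − 1 = 11 (so min K = 11/6), attained only by arithmetic progressions.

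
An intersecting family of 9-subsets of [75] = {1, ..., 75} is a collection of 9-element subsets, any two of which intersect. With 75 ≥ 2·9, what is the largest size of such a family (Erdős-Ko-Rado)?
max |F| = C(74, 8) = 15071474661

Erdős-Ko-Rado (1961): when n ≥ 2k, max |F| = C(n−1, k−1). The bound is attained by the star {A : i ∈ A} for any fixed i ∈ [n]. Here C(75−1, 9−1) = C(74, 8) = 15071474661.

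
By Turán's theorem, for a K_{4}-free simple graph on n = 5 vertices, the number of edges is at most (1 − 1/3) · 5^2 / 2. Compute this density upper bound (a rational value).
Turán density bound = (2/3) · 5^2/2 = 25/3 ≈ 8.3333

Turán's theorem: ex(n, K_{r+1}) is achieved by the complete r-partite Turán graph T(n, r) with parts as balanced as possible, and is at most (1 − 1/r) · n^2/2. For r = 3, n = 5: the density bound is (2/3) · 25/2 = 25/3 ≈ 8.3333. The integer-valued extremum is e(T(5, 3)) = 8, which is strictly less than the density bound 25/3 since 3 ∤ 5 (the parts of T(5, 3) cannot all be equal).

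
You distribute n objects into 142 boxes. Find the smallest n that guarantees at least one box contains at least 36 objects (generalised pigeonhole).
n = (36 − 1)·142 + 1 = 4971

By the generalised pigeonhole principle, to guarantee some box contains ≥ r objects we need more than (r − 1) · k objects total. Threshold: n = (r − 1) · k + 1. With r = 36 and k = 142: n = 35 · 142 + 1 = 4970 + 1 = 4971. For n = 4970 = 35 · 142, we can put exactly 35 objects in every box, avoiding 36 in any single one — so 4971 is tight.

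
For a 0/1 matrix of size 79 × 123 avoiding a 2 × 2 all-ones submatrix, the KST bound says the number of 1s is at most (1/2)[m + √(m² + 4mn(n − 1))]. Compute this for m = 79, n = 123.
z(79, 123; 2, 2) ≤ (1/2)[79 + √(79² + 4·79·123·122)] = (1/2)[79 + √4748137] = 1129.011

Kővári–Sós–Turán: let r_1, ..., r_79 be the row sums and z = Σ r_i the total number of 1s. Each pair of columns can share at most one row with both entries 1 (else a 2×2 all-ones block appears), so Σ_i C(r_i, 2) ≤ C(123, 2) = 7503. By convexity Σ_i C(r_i, 2) ≥ 79·C(z/79, 2) = z(z − 79)/(2·79), giving z² − 79z − 79·123·122 ≤ 0 and hence z ≤ (1/2)[79 + √(6241 + 4·1185474)] = (1/2)[79 + √4748137] ≈ (1/2)(79 + 2179.022) = 1129.011.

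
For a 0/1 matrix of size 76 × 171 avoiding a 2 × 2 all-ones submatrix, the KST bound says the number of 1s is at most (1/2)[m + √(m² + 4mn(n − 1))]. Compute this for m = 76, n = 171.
z(76, 171; 2, 2) ≤ (1/2)[76 + √(76² + 4·76·171·170)] = (1/2)[76 + √8843056] = 1524.8638

Kővári–Sós–Turán: let r_1, ..., r_76 be the row sums and z = Σ r_i the total number of 1s. Each pair of columns can share at most one row with both entries 1 (else a 2×2 all-ones block appears), so Σ_i C(r_i, 2) ≤ C(171, 2) = 14535. By convexity Σ_i C(r_i, 2) ≥ 76·C(z/76, 2) = z(z − 76)/(2·76), giving z² − 76z − 76·171·170 ≤ 0 and hence z ≤ (1/2)[76 + √(5776 + 4·2209320)] = (1/2)[76 + √8843056] ≈ (1/2)(76 + 2973.7276) = 1524.8638.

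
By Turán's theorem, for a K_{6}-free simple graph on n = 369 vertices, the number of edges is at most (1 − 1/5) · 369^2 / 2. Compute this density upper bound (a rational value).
Turán density bound = (4/5) · 369^2/2 = 272322/5 ≈ 54464.4

Turán's theorem: ex(n, K_{r+1}) is achieved by the complete r-partite Turán graph T(n, r) with parts as balanced as possible, and is at most (1 − 1/r) · n^2/2. For r = 5, n = 369: the density bound is (4/5) · 136161/2 = 272322/5 ≈ 54464.4. The integer-valued extremum is e(T(369, 5)) = 54464, which is strictly less than the density bound 272322/5 since 5 ∤ 369 (the parts of T(369, 5) cannot all be equal).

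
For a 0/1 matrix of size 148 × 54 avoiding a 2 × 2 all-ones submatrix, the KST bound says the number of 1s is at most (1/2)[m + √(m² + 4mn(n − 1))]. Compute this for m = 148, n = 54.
z(148, 54; 2, 2) ≤ (1/2)[148 + √(148² + 4·148·54·53)] = (1/2)[148 + √1716208] = 729.0206

Kővári–Sós–Turán: let r_1, ..., r_148 be the row sums and z = Σ r_i the total number of 1s. Each pair of columns can share at most one row with both entries 1 (else a 2×2 all-ones block appears), so Σ_i C(r_i, 2) ≤ C(54, 2) = 1431. By convexity Σ_i C(r_i, 2) ≥ 148·C(z/148, 2) = z(z − 148)/(2·148), giving z² − 148z − 148·54·53 ≤ 0 and hence z ≤ (1/2)[148 + √(21904 + 4·423576)] = (1/2)[148 + √1716208] ≈ (1/2)(148 + 1310.0412) = 729.0206.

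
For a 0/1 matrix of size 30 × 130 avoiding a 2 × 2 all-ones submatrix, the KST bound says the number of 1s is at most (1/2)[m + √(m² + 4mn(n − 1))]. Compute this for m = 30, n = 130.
z(30, 130; 2, 2) ≤ (1/2)[30 + √(30² + 4·30·130·129)] = (1/2)[30 + √2013300] = 724.454

Kővári–Sós–Turán: let r_1, ..., r_30 be the row sums and z = Σ r_i the total number of 1s. Each pair of columns can share at most one row with both entries 1 (else a 2×2 all-ones block appears), so Σ_i C(r_i, 2) ≤ C(130, 2) = 8385. By convexity Σ_i C(r_i, 2) ≥ 30·C(z/30, 2) = z(z − 30)/(2·30), giving z² − 30z − 30·130·129 ≤ 0 and hence z ≤ (1/2)[30 + √(900 + 4·503100)] = (1/2)[30 + √2013300] ≈ (1/2)(30 + 1418.908) = 724.454.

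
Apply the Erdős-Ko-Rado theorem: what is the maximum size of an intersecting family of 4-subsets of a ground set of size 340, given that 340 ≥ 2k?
max |F| = C(339, 3) = 6435689

Erdős-Ko-Rado (1961): when n ≥ 2k, max |F| = C(n−1, k−1). The bound is attained by the star {A : i ∈ A} for any fixed i ∈ [n]. Here C(340−1, 4−1) = C(339, 3) = 6435689.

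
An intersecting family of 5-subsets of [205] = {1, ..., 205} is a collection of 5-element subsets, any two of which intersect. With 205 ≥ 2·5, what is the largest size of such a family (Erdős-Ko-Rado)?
max |F| = C(204, 4) = 70058751

The Erdős-Ko-Rado theorem states: for n ≥ 2k, an intersecting family of k-subsets of an n-element set has size at most C(n − 1, k − 1), with equality for 'star' families {A ⊆ [n] : |A| = k, i ∈ A} (fix an element i). For n = 205, k = 5: C(204, 4) = 70058751.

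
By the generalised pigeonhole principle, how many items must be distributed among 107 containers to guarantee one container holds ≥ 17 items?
n = (17 − 1)·107 + 1 = 1713

By the generalised pigeonhole principle, to guarantee some box contains ≥ r objects we need more than (r − 1) · k objects total. Threshold: n = (r − 1) · k + 1. With r = 17 and k = 107: n = 16 · 107 + 1 = 1712 + 1 = 1713. For n = 1712 = 16 · 107, we can put exactly 16 objects in every box, avoiding 17 in any single one — so 1713 is tight.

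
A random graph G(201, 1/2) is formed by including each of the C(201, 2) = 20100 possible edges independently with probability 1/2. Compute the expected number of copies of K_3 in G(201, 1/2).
E[# K_3] = C(201, 3) · (1/2)^C(3, 2) = 1333300 / 2^3 = 333325/2 = 166662.5

For each 3-subset S of vertices (there are C(201, 3) = 1333300 such S), let X_S = 1 if S induces a K_3 (all C(3, 2) = 3 edges present). Then P(X_S = 1) = (1/2)^3 = 1/8. By linearity of expectation, E[# K_3] = C(201, 3) · (1/2)^3 = 1333300 / 8 = 333325/2 = 166662.5.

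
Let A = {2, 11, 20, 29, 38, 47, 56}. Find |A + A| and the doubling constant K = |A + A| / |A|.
K = |A + A| / |A| = 13/7

Enumerate A + A = {a + b : a, b ∈ A}. With |A| = 7, there are |A|^2 = 49 ordered sum pairs; collecting distinct values, A + A = {4, 13, 22, 31, 40, 49, 58, 67, 76, 85, 94, 103, 112}, so |A + A| = 13. Thus K = 13/7. Here |A + A| = 2|A| − 1 = 13, the minimum possible — so K = 13/7 is minimal, which holds iff A is an arithmetic progression.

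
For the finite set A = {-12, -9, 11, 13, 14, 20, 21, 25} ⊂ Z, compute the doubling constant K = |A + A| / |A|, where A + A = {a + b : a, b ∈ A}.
K = |A + A| / |A| = 34/8 = 17/4

Enumerate A + A = {a + b : a, b ∈ A}. With |A| = 8, there are |A|^2 = 64 ordered sum pairs; collecting distinct values, A + A = {-24, -21, -18, -1, 1, 2, 4, 5, 8, 9, 11, 12, 13, 16, 22, 24, 25, 26, 27, 28, 31, 32, 33, 34, 35, 36, 38, 39, 40, 41, 42, 45, 46, 50}, so |A + A| = 34. Thus K = 34/8 = 17/4. For comparison, the minimum possible |A + A| over all 8-element sets is 2·8 − 1 = 15 (so min K = 15/8), attained only by arithmetic progressions.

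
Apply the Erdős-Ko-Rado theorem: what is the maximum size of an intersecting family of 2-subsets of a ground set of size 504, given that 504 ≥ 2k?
max |F| = C(503, 1) = 503

Erdős-Ko-Rado (1961): when n ≥ 2k, max |F| = C(n−1, k−1). The bound is attained by the star {A : i ∈ A} for any fixed i ∈ [n]. Here C(504−1, 2−1) = C(503, 1) = 503.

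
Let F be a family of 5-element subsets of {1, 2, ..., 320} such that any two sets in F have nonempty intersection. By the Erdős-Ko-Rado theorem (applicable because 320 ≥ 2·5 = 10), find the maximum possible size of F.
max |F| = C(319, 4) = 423402001

The Erdős-Ko-Rado theorem states: for n ≥ 2k, an intersecting family of k-subsets of an n-element set has size at most C(n − 1, k − 1), with equality for 'star' families {A ⊆ [n] : |A| = k, i ∈ A} (fix an element i). For n = 320, k = 5: C(319, 4) = 423402001.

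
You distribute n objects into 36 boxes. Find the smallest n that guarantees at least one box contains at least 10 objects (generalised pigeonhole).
n = (10 − 1)·36 + 1 = 325

By the generalised pigeonhole principle, to guarantee some box contains ≥ r objects we need more than (r − 1) · k objects total. Threshold: n = (r − 1) · k + 1. With r = 10 and k = 36: n = 9 · 36 + 1 = 324 + 1 = 325. For n = 324 = 9 · 36, we can put exactly 9 objects in every box, avoiding 10 in any single one — so 325 is tight.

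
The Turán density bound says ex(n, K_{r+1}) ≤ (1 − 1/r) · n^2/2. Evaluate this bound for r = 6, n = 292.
Turán density bound = (5/6) · 292^2/2 = 106580/3 ≈ 35526.6667

Turán's theorem: ex(n, K_{r+1}) is achieved by the complete r-partite Turán graph T(n, r) with parts as balanced as possible, and is at most (1 − 1/r) · n^2/2. For r = 6, n = 292: the density bound is (5/6) · 85264/2 = 106580/3 ≈ 35526.6667. The integer-valued extremum is e(T(292, 6)) = 35526, which is strictly less than the density bound 106580/3 since 6 ∤ 292 (the parts of T(292, 6) cannot all be equal).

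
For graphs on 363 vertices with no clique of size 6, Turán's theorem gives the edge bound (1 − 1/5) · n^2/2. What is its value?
Turán density bound = (4/5) · 363^2/2 = 263538/5 ≈ 52707.6

Turán's theorem: ex(n, K_{r+1}) is achieved by the complete r-partite Turán graph T(n, r) with parts as balanced as possible, and is at most (1 − 1/r) · n^2/2. For r = 5, n = 363: the density bound is (4/5) · 131769/2 = 263538/5 ≈ 52707.6. The integer-valued extremum is e(T(363, 5)) = 52707, which is strictly less than the density bound 263538/5 since 5 ∤ 363 (the parts of T(363, 5) cannot all be equal).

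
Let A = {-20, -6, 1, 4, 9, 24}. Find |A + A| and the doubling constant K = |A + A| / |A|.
K = |A + A| / |A| = 20/6 = 10/3

Enumerate A + A = {a + b : a, b ∈ A}. With |A| = 6, there are |A|^2 = 36 ordered sum pairs; collecting distinct values, A + A = {-40, -26, -19, -16, -12, -11, -5, -2, 2, 3, 4, 5, 8, 10, 13, 18, 25, 28, 33, 48}, so |A + A| = 20. Thus K = 20/6 = 10/3. For comparison, the minimum possible |A + A| over all 6-element sets is 2·6 − 1 = 11 (so min K = 11/6), attained only by arithmetic progressions.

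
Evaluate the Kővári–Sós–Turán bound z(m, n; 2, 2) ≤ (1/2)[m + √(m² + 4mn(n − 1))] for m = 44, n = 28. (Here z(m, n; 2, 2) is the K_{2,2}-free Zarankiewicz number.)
z(44, 28; 2, 2) ≤ (1/2)[44 + √(44² + 4·44·28·27)] = (1/2)[44 + √134992] = 205.7063

Kővári–Sós–Turán: let r_1, ..., r_44 be the row sums and z = Σ r_i the total number of 1s. Each pair of columns can share at most one row with both entries 1 (else a 2×2 all-ones block appears), so Σ_i C(r_i, 2) ≤ C(28, 2) = 378. By convexity Σ_i C(r_i, 2) ≥ 44·C(z/44, 2) = z(z − 44)/(2·44), giving z² − 44z − 44·28·27 ≤ 0 and hence z ≤ (1/2)[44 + √(1936 + 4·33264)] = (1/2)[44 + √134992] ≈ (1/2)(44 + 367.4126) = 205.7063.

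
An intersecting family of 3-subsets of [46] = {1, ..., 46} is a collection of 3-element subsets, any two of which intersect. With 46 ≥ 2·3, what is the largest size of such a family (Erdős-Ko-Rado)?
max |F| = C(45, 2) = 990

Erdős-Ko-Rado (1961): when n ≥ 2k, max |F| = C(n−1, k−1). The bound is attained by the star {A : i ∈ A} for any fixed i ∈ [n]. Here C(46−1, 3−1) = C(45, 2) = 990.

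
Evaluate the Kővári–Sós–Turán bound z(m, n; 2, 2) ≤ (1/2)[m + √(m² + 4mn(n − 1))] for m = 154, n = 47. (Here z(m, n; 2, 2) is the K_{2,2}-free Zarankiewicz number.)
z(154, 47; 2, 2) ≤ (1/2)[154 + √(154² + 4·154·47·46)] = (1/2)[154 + √1355508] = 659.1314

Kővári–Sós–Turán: let r_1, ..., r_154 be the row sums and z = Σ r_i the total number of 1s. Each pair of columns can share at most one row with both entries 1 (else a 2×2 all-ones block appears), so Σ_i C(r_i, 2) ≤ C(47, 2) = 1081. By convexity Σ_i C(r_i, 2) ≥ 154·C(z/154, 2) = z(z − 154)/(2·154), giving z² − 154z − 154·47·46 ≤ 0 and hence z ≤ (1/2)[154 + √(23716 + 4·332948)] = (1/2)[154 + √1355508] ≈ (1/2)(154 + 1164.2629) = 659.1314.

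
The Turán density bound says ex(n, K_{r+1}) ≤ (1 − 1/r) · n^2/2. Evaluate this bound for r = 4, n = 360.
Turán density bound = (3/4) · 360^2/2 = 48600

Turán's theorem: ex(n, K_{r+1}) is achieved by the complete r-partite Turán graph T(n, r) with parts as balanced as possible, and is at most (1 − 1/r) · n^2/2. For r = 4, n = 360: the density bound is (3/4) · 129600/2 = 48600. Since 4 ∣ 360, the Turán graph T(360, 4) has parts of equal size 90, and its edge count e(T(360, 4)) = 48600 attains the density bound exactly.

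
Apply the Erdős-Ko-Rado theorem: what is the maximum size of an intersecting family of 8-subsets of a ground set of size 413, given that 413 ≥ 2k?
max |F| = C(412, 7) = 379836129685672

The Erdős-Ko-Rado theorem states: for n ≥ 2k, an intersecting family of k-subsets of an n-element set has size at most C(n − 1, k − 1), with equality for 'star' families {A ⊆ [n] : |A| = k, i ∈ A} (fix an element i). For n = 413, k = 8: C(412, 7) = 379836129685672.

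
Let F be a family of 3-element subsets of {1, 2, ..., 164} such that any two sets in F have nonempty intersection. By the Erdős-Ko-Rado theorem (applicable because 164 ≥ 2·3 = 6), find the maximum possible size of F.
max |F| = C(163, 2) = 13203

Erdős-Ko-Rado (1961): when n ≥ 2k, max |F| = C(n−1, k−1). The bound is attained by the star {A : i ∈ A} for any fixed i ∈ [n]. Here C(164−1, 3−1) = C(163, 2) = 13203.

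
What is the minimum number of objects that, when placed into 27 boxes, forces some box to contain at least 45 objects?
n = (45 − 1)·27 + 1 = 1189

By the generalised pigeonhole principle, to guarantee some box contains ≥ r objects we need more than (r − 1) · k objects total. Threshold: n = (r − 1) · k + 1. With r = 45 and k = 27: n = 44 · 27 + 1 = 1188 + 1 = 1189. For n = 1188 = 44 · 27, we can put exactly 44 objects in every box, avoiding 45 in any single one — so 1189 is tight.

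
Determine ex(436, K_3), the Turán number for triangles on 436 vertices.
ex(436, K_3) = ⌊436^2/4⌋ = 47524

Mantel (1907): a triangle-free graph on n vertices has at most ⌊n^2/4⌋ edges, with equality for the complete bipartite graph K_{⌊n/2⌋, ⌈n/2⌉}. For n = 436: ⌊436^2/4⌋ = ⌊190096/4⌋ = 47524. The extremal graph is K_{218, 218}, which has 218·218 = 47524 edges.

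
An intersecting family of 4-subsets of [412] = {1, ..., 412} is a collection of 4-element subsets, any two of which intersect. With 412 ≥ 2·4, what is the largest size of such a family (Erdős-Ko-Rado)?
max |F| = C(411, 3) = 11486765

Erdős-Ko-Rado (1961): when n ≥ 2k, max |F| = C(n−1, k−1). The bound is attained by the star {A : i ∈ A} for any fixed i ∈ [n]. Here C(412−1, 4−1) = C(411, 3) = 11486765.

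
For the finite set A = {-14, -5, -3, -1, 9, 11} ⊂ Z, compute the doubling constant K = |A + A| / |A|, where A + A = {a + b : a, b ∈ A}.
K = |A + A| / |A| = 18/6 = 3

Enumerate A + A = {a + b : a, b ∈ A}. With |A| = 6, there are |A|^2 = 36 ordered sum pairs; collecting distinct values, A + A = {-28, -19, -17, -15, -10, -8, -6, -5, -4, -3, -2, 4, 6, 8, 10, 18, 20, 22}, so |A + A| = 18. Thus K = 18/6 = 3. For comparison, the minimum possible |A + A| over all 6-element sets is 2·6 − 1 = 11 (so min K = 11/6), attained only by arithmetic progressions.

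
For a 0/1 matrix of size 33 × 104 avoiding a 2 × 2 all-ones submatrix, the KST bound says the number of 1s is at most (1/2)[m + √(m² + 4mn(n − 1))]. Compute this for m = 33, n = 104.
z(33, 104; 2, 2) ≤ (1/2)[33 + √(33² + 4·33·104·103)] = (1/2)[33 + √1415073] = 611.2842

Kővári–Sós–Turán: let r_1, ..., r_33 be the row sums and z = Σ r_i the total number of 1s. Each pair of columns can share at most one row with both entries 1 (else a 2×2 all-ones block appears), so Σ_i C(r_i, 2) ≤ C(104, 2) = 5356. By convexity Σ_i C(r_i, 2) ≥ 33·C(z/33, 2) = z(z − 33)/(2·33), giving z² − 33z − 33·104·103 ≤ 0 and hence z ≤ (1/2)[33 + √(1089 + 4·353496)] = (1/2)[33 + √1415073] ≈ (1/2)(33 + 1189.5684) = 611.2842.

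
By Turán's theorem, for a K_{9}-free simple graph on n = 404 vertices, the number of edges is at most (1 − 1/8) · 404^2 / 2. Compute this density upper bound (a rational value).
Turán density bound = (7/8) · 404^2/2 = 71407

Turán's theorem: ex(n, K_{r+1}) is achieved by the complete r-partite Turán graph T(n, r) with parts as balanced as possible, and is at most (1 − 1/r) · n^2/2. For r = 8, n = 404: the density bound is (7/8) · 163216/2 = 71407. The integer-valued extremum is e(T(404, 8)) = 71406, which is strictly less than the density bound 71407 since 8 ∤ 404 (the parts of T(404, 8) cannot all be equal).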